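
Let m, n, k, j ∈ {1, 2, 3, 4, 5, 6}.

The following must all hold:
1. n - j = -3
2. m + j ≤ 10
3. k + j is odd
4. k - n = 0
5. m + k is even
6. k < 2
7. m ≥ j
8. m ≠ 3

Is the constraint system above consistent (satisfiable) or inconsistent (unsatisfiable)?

Take m = 5, n = 1, k = 1, j = 4. Then constraint 1: n - j = -3; constraint 2: m + j = 9; constraint 4: k - n = 0, and every other listed constraint is also met.

Satisfiable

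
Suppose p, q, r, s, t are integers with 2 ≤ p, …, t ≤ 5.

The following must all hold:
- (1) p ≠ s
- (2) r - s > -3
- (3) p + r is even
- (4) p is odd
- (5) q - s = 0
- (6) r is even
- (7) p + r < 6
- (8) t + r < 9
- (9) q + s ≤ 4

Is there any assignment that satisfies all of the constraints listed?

Unsatisfiable

Constraint 4 makes p odd and constraint 6 makes r even, so p + r must be odd. Constraint 3 says p + r is even — contradiction.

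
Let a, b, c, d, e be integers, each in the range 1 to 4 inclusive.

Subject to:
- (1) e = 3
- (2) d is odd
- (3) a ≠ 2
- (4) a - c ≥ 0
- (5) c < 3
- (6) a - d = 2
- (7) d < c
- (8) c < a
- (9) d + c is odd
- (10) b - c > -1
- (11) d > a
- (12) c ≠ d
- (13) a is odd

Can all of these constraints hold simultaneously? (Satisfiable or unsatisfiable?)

Constraints 7, 8, and 11 give d < c, c < a, a < d. Chaining: d < c < a < d, which forces d < d — impossible.

Unsatisfiable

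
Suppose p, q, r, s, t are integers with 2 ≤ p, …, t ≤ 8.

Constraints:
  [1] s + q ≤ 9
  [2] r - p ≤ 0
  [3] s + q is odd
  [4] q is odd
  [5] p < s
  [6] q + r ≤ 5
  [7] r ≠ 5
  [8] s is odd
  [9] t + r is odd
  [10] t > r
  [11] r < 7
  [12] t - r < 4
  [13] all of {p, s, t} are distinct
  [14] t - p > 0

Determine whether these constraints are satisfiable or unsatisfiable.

Unsatisfiable

Constraint 8 makes s odd and constraint 4 makes q odd, so s + q must be even. Constraint 3 says s + q is odd — contradiction.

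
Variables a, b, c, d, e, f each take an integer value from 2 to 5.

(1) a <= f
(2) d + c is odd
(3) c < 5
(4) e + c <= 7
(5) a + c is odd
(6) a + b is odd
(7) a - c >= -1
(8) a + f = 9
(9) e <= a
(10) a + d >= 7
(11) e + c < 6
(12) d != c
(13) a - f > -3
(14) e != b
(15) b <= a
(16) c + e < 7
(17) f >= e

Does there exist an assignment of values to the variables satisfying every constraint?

Satisfiable

Try a = 4, b = 3, c = 3, d = 4, e = 2, f = 5.
Check constraint 4: e + c = 5; constraint 7: a - c = 1; constraint 8: a + f = 9. The remaining constraints are straightforward to verify.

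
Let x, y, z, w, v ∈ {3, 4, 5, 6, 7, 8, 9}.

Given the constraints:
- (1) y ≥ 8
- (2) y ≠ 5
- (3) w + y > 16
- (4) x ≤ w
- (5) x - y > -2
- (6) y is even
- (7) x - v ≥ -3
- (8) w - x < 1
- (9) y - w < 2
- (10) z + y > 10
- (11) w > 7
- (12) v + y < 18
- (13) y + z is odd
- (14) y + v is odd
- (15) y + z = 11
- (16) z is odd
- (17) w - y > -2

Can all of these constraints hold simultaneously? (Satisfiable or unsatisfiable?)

Take x = 9, y = 8, z = 3, w = 9, v = 9. Then constraint 3: w + y = 17; constraint 5: x - y = 1, and every other listed constraint is also met.

Satisfiable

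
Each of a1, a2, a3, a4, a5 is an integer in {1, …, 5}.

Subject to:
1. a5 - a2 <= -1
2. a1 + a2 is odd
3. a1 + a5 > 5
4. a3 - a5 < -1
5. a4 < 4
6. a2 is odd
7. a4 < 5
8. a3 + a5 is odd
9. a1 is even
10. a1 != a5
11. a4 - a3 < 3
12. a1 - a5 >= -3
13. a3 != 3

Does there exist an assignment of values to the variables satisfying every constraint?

Try a1 = 2, a2 = 5, a3 = 1, a4 = 3, a5 = 4.
Check constraint 1: a5 - a2 = -1; constraint 3: a1 + a5 = 6. The remaining constraints are straightforward to verify.

Satisfiable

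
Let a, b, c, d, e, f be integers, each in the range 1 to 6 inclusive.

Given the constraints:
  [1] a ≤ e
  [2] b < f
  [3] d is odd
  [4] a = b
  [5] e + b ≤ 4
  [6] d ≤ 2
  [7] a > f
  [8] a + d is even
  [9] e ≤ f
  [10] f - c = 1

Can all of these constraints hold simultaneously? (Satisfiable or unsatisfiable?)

Constraints 1, 7, and 9 give e ≤ f, f < a, a ≤ e. Chaining: e ≤ f < a ≤ e, which forces e < e — impossible.

Unsatisfiable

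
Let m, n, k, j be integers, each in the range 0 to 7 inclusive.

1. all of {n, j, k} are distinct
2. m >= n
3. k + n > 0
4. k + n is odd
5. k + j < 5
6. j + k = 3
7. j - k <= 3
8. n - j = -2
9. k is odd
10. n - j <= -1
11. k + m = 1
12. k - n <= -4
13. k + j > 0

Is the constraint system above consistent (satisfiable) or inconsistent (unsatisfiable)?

Unsatisfiable

Constraints 7, 10, and 12 give n − k ≥ 4, k − j ≥ -3, j − n ≥ 1.
Adding all 3 inequalities: the left sides telescope to 0, and the right sides sum to 4 + (-3) + 1 = 2. So 0 ≥ 2, which is false.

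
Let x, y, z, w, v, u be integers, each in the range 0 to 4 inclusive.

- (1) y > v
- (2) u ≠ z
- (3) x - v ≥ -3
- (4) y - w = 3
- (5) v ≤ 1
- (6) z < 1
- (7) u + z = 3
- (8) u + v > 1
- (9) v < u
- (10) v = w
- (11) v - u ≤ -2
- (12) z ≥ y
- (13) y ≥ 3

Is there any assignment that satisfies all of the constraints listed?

From constraints 12 and 13: z ≥ y and y ≥ 3, so z ≥ 3. From constraint 6: z ≤ 0. But 0 < 3, so no value of z works.

Unsatisfiable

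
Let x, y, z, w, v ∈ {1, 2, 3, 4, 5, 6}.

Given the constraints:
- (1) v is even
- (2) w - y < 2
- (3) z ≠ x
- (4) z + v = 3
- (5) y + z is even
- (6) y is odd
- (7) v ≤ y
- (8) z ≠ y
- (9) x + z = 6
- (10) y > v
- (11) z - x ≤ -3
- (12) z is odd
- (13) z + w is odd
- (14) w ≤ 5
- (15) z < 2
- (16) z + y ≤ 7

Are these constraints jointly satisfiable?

Setting (x, y, z, w, v) = (5, 5, 1, 4, 2) satisfies everything: constraint 2: w - y = -1; constraint 4: z + v = 3, and the others follow.

Satisfiable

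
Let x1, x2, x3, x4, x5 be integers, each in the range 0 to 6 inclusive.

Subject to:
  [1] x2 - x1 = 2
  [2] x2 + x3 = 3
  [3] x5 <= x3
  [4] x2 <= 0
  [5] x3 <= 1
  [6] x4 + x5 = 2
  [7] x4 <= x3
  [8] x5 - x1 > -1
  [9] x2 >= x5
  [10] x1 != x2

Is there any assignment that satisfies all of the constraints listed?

From constraints 5 and 7: x4 ≤ x3 ≤ 1. From constraints 4 and 9: x5 ≤ x2 ≤ 0. Hence x4 + x5 ≤ 1. But constraint 6 requires x4 + x5 = 2, and 2 > 1. Contradiction.

Unsatisfiable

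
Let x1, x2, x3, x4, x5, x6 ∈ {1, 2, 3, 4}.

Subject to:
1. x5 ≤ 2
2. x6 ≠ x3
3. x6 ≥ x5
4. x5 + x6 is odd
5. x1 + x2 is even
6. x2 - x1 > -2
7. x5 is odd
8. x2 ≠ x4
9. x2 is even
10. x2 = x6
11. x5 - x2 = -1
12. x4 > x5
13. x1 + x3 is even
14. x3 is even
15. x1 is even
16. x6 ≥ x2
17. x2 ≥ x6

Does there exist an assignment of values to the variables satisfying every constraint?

Take x1 = 2, x2 = 2, x3 = 4, x4 = 4, x5 = 1, x6 = 2. Then constraint 4: x5 + x6 = 3 is odd; constraint 6: x2 - x1 = 0; constraint 11: x5 - x2 = -1, and every other listed constraint is also met.

Satisfiable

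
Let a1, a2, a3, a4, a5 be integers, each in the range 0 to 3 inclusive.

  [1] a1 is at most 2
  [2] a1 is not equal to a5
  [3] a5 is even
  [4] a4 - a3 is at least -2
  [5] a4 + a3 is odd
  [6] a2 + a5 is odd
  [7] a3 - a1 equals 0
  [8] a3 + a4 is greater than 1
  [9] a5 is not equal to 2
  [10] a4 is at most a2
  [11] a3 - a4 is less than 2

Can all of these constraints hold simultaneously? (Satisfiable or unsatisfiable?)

Satisfiable

The assignment a1 = 2, a2 = 1, a3 = 2, a4 = 1, a5 = 0 works:
  constraint 4 holds since a4 - a3 = -1.
  constraint 7 holds since a3 - a1 = 0.
The rest check out directly.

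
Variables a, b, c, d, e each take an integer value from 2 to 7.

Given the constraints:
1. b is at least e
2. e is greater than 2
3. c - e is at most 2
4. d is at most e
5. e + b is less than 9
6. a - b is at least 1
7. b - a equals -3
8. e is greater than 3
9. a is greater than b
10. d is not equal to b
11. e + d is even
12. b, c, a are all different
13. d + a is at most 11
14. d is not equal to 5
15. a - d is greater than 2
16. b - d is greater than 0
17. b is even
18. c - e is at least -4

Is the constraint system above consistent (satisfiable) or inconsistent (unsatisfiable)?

The assignment a = 7, b = 4, c = 3, d = 2, e = 4 works:
  constraint 3 holds since c - e = -1.
  constraint 5 holds since e + b = 8.
  constraint 6 holds since a - b = 3.
The rest check out directly.

Satisfiable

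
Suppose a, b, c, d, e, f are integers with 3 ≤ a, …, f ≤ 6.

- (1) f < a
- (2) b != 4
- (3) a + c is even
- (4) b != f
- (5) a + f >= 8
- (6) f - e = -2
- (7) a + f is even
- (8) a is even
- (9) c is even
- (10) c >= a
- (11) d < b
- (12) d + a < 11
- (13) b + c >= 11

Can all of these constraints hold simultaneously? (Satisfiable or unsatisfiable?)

Take a = 6, b = 5, c = 6, d = 3, e = 6, f = 4. Then constraint 5: a + f = 10; constraint 6: f - e = -2; constraint 12: d + a = 9, and every other listed constraint is also met.

Satisfiable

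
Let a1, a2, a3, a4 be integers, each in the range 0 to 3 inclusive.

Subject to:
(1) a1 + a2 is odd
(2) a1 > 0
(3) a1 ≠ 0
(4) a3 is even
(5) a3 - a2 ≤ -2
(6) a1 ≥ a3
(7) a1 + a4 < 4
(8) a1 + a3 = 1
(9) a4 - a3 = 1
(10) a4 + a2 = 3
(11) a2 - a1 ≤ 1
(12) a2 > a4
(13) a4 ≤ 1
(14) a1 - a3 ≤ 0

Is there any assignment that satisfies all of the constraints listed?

Constraints 5, 11, and 14 give a2 − a3 ≥ 2, a3 − a1 ≥ 0, a1 − a2 ≥ -1.
Adding all 3 inequalities: the left sides telescope to 0, and the right sides sum to 2 + 0 + (-1) = 1. So 0 ≥ 1, which is false.

Unsatisfiable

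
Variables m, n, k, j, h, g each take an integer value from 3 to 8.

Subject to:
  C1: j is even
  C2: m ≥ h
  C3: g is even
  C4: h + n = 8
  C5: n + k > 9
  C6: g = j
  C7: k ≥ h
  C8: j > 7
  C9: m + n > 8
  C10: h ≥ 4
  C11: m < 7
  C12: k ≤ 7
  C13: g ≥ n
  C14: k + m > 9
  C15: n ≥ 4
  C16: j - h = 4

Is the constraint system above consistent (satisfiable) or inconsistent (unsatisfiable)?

Satisfiable

Take m = 6, n = 4, k = 6, j = 8, h = 4, g = 8. Then constraint 4: h + n = 8; constraint 5: n + k = 10; constraint 9: m + n = 10, and every other listed constraint is also met.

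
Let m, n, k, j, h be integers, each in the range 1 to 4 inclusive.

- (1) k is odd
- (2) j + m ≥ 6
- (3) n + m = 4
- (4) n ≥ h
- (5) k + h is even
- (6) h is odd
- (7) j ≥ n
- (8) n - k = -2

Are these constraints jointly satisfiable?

Satisfiable

One satisfying assignment is m = 3, n = 1, k = 3, j = 4, h = 1.
For the less obvious constraints — constraint 2: j + m = 7; constraint 3: n + m = 4; constraint 8: n - k = -2 — and the others hold by inspection.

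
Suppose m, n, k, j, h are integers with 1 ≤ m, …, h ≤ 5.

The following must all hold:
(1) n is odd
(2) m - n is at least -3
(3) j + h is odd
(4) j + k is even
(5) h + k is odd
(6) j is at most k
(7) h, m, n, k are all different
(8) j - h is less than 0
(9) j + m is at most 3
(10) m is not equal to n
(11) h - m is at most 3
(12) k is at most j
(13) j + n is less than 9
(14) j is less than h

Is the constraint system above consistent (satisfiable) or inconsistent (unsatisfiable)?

Take m = 2, n = 5, k = 1, j = 1, h = 4. Then constraint 2: m - n = -3; constraint 8: j - h = -3; constraint 9: j + m = 3, and every other listed constraint is also met.

Satisfiable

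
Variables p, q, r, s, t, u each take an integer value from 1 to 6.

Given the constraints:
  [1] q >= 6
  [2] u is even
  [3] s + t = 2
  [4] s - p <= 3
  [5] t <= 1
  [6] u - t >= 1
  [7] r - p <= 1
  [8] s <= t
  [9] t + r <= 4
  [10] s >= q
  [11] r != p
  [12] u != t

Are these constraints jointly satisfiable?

From constraints 1 and 10: s ≥ q and q ≥ 6, so s ≥ 6. From constraints 5 and 8: s ≤ t and t ≤ 1, so s ≤ 1. But 1 < 6, so no value of s works.

Unsatisfiable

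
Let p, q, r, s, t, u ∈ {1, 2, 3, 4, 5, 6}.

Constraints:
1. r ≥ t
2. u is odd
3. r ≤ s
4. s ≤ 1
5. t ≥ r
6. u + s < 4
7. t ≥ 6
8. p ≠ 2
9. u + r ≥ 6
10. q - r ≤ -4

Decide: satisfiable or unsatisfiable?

Unsatisfiable

From constraints 1 and 7: r ≥ t and t ≥ 6, so r ≥ 6. From constraints 3 and 4: r ≤ s and s ≤ 1, so r ≤ 1. But 1 < 6, so no value of r works.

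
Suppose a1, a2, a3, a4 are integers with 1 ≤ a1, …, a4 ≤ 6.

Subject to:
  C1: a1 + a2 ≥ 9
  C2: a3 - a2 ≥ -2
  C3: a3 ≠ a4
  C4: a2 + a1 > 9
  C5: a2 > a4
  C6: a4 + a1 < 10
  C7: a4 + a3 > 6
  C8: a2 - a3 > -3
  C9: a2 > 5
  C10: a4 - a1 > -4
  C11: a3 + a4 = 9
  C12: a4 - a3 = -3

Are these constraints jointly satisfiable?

Setting (a1, a2, a3, a4) = (6, 6, 6, 3) satisfies everything: constraint 1: a1 + a2 = 12; constraint 2: a3 - a2 = 0; constraint 4: a2 + a1 = 12, and the others follow.

Satisfiable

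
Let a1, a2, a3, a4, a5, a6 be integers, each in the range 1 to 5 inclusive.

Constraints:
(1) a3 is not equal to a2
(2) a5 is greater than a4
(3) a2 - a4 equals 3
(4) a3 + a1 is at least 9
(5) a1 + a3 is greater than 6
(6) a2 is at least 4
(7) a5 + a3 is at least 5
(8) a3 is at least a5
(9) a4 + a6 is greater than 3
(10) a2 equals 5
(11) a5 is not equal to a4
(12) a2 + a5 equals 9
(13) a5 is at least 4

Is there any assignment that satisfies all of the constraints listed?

Satisfiable

Setting (a1, a2, a3, a4, a5, a6) = (5, 5, 4, 2, 4, 3) satisfies everything: constraint 3: a2 - a4 = 3; constraint 4: a3 + a1 = 9, and the others follow.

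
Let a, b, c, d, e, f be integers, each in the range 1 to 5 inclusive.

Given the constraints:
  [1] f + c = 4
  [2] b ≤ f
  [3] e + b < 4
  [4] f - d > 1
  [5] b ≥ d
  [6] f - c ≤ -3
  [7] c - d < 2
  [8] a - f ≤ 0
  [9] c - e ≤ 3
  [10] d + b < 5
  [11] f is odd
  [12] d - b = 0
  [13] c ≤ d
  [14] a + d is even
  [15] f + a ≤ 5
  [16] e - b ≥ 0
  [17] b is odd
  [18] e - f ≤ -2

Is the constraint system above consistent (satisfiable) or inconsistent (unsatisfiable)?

Constraints 6, 9, and 18 give f − e ≥ 2, e − c ≥ -3, c − f ≥ 3.
Adding all 3 inequalities: the left sides telescope to 0, and the right sides sum to 2 + (-3) + 3 = 2. So 0 ≥ 2, which is false.

Unsatisfiable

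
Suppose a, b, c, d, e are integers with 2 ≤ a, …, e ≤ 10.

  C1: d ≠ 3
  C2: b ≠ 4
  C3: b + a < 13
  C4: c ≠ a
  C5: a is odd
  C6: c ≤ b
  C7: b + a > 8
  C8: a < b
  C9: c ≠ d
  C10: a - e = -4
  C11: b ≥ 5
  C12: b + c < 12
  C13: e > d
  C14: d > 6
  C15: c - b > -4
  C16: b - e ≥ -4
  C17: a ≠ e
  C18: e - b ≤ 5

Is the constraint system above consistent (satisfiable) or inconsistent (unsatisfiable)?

Satisfiable

Setting (a, b, c, d, e) = (5, 6, 4, 8, 9) satisfies everything: constraint 3: b + a = 11; constraint 7: b + a = 11; constraint 10: a - e = -4, and the others follow.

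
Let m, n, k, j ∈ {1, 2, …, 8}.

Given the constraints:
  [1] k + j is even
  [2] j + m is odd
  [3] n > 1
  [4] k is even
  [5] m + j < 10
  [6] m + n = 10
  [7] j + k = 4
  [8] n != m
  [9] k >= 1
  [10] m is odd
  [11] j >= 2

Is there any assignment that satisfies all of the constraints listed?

Setting (m, n, k, j) = (7, 3, 2, 2) satisfies everything: constraint 5: m + j = 9; constraint 6: m + n = 10, and the others follow.

Satisfiable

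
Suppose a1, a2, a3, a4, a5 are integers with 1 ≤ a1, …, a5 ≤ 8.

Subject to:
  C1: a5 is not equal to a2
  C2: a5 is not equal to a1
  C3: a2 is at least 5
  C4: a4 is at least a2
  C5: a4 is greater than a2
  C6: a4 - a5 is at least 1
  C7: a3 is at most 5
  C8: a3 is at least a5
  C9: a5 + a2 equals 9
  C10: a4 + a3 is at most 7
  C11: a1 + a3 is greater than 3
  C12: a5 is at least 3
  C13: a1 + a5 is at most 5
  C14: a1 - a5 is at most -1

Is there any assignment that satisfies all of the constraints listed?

From constraints 3 and 4: a4 ≥ a2 ≥ 5. From constraints 8 and 12: a3 ≥ a5 ≥ 3. Hence a4 + a3 ≥ 8. But constraint 10 requires a4 + a3 ≤ 7, and 7 < 8. Contradiction.

Unsatisfiable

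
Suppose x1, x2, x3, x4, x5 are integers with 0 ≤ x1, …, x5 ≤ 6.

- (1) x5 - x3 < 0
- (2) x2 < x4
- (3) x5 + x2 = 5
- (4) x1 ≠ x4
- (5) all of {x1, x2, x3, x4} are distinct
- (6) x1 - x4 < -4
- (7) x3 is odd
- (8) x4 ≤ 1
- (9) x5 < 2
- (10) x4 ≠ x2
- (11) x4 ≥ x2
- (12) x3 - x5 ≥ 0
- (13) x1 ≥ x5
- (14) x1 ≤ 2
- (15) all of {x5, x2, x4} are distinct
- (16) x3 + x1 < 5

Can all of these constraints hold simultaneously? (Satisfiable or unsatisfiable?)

Unsatisfiable

From constraints 13 and 14: x5 ≤ x1 ≤ 2. From constraints 8 and 11: x2 ≤ x4 ≤ 1. Hence x5 + x2 ≤ 3. But constraint 3 requires x5 + x2 = 5, and 5 > 3. Contradiction.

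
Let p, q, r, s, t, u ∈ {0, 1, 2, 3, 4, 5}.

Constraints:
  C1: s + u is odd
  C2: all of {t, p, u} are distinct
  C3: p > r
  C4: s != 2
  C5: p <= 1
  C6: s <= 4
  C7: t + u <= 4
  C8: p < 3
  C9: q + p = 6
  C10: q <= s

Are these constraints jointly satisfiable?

Unsatisfiable

From constraints 6 and 10: q ≤ s ≤ 4. From constraint 5: p ≤ 1. Hence q + p ≤ 5. But constraint 9 requires q + p = 6, and 6 > 5. Contradiction.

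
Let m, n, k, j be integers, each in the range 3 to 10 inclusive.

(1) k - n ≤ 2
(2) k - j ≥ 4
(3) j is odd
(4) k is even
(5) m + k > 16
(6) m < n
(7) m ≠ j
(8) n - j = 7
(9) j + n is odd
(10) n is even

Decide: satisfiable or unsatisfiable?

One satisfying assignment is m = 7, n = 10, k = 10, j = 3.
For the less obvious constraints — constraint 1: k - n = 0; constraint 2: k - j = 7 — and the others hold by inspection.

Satisfiable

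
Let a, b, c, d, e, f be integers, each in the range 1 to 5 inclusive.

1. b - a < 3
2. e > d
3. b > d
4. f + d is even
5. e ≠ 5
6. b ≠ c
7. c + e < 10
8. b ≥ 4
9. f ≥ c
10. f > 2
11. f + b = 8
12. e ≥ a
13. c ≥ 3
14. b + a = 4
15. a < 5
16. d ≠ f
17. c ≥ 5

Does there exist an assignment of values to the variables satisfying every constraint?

Unsatisfiable

From constraints 9 and 17: f ≥ c ≥ 5. From constraint 8: b ≥ 4. Hence f + b ≥ 9. But constraint 11 requires f + b = 8, and 8 < 9. Contradiction.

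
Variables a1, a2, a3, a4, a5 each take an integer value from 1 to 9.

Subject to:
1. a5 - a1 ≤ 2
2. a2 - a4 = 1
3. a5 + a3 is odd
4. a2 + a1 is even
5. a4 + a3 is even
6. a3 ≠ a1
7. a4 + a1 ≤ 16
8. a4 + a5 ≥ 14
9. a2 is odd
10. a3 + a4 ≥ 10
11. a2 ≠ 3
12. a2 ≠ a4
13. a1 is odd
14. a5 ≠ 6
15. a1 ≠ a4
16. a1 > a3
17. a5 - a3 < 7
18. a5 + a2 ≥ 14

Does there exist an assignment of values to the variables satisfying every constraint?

Setting (a1, a2, a3, a4, a5) = (7, 9, 2, 8, 7) satisfies everything: constraint 1: a5 - a1 = 0; constraint 2: a2 - a4 = 1, and the others follow.

Satisfiable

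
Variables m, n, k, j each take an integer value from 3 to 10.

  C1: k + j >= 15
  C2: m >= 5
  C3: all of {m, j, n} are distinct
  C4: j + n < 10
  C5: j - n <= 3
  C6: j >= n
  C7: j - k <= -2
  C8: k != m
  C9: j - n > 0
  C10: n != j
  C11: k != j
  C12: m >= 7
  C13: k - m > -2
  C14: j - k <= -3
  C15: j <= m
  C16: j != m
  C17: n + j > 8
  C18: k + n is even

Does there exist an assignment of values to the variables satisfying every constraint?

Take m = 9, n = 4, k = 10, j = 5. Then constraint 1: k + j = 15; constraint 4: j + n = 9; constraint 5: j - n = 1, and every other listed constraint is also met.

Satisfiable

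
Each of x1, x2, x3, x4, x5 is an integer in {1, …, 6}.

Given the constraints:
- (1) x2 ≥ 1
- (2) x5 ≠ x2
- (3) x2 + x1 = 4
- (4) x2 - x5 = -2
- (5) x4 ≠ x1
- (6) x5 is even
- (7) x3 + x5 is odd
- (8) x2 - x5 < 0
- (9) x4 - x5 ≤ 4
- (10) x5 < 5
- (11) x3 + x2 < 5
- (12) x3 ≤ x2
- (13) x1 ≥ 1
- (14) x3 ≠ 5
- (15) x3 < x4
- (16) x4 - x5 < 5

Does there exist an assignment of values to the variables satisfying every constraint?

Satisfiable

Setting (x1, x2, x3, x4, x5) = (2, 2, 1, 6, 4) satisfies everything: constraint 3: x2 + x1 = 4; constraint 4: x2 - x5 = -2, and the others follow.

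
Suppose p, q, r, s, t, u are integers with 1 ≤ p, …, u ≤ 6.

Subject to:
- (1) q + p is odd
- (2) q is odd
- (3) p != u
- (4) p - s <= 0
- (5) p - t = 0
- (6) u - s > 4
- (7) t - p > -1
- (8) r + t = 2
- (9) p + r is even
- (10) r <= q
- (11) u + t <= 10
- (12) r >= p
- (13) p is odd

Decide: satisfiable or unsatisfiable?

Constraint 2 makes q odd and constraint 13 makes p odd, so q + p must be even. Constraint 1 says q + p is odd — contradiction.

Unsatisfiable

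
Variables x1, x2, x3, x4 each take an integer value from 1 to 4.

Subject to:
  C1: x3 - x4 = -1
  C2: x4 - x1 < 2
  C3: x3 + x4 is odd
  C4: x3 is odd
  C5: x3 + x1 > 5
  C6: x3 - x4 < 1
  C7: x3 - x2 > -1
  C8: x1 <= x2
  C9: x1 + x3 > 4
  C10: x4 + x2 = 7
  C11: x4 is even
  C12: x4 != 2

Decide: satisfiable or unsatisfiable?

One satisfying assignment is x1 = 3, x2 = 3, x3 = 3, x4 = 4.
For the less obvious constraints — constraint 1: x3 - x4 = -1; constraint 2: x4 - x1 = 1 — and the others hold by inspection.

Satisfiable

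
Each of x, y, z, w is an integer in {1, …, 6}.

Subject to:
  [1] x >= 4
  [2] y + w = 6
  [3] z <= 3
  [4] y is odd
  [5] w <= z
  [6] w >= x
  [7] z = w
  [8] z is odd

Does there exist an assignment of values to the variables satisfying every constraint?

From constraints 1 and 6: w ≥ x and x ≥ 4, so w ≥ 4. From constraints 3 and 5: w ≤ z and z ≤ 3, so w ≤ 3. But 3 < 4, so no value of w works.

Unsatisfiable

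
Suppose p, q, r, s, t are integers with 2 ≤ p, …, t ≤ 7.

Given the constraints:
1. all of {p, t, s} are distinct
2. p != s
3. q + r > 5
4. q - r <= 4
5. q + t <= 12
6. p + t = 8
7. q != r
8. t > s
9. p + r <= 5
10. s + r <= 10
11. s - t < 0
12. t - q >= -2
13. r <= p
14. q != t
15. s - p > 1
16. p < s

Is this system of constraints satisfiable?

The assignment p = 2, q = 5, r = 2, s = 5, t = 6 works:
  constraint 3 holds since q + r = 7.
  constraint 4 holds since q - r = 3.
The rest check out directly.

Satisfiable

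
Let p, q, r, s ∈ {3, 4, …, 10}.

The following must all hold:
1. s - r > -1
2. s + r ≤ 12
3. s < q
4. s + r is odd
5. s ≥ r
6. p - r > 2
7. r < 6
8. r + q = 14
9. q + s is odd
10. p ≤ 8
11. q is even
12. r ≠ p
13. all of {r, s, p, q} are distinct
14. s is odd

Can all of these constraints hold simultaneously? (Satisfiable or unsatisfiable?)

The assignment p = 7, q = 10, r = 4, s = 5 works:
  constraint 1 holds since s - r = 1.
  constraint 2 holds since s + r = 9.
  constraint 6 holds since p - r = 3.
The rest check out directly.

Satisfiable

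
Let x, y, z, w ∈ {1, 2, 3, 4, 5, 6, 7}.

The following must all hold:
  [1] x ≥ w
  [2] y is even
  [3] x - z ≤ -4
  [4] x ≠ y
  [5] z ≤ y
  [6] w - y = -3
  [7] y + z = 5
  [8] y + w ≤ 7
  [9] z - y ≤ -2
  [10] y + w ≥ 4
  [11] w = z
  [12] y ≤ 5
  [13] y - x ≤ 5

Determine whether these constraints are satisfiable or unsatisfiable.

Unsatisfiable

Constraints 3, 9, and 13 give y − z ≥ 2, z − x ≥ 4, x − y ≥ -5.
Adding all 3 inequalities: the left sides telescope to 0, and the right sides sum to 2 + 4 + (-5) = 1. So 0 ≥ 1, which is false.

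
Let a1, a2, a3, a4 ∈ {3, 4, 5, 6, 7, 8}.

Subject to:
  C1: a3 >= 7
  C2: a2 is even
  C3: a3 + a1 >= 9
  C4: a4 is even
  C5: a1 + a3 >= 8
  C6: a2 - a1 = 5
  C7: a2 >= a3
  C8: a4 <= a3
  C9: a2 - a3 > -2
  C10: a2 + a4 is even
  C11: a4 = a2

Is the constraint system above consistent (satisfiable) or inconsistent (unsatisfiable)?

Setting (a1, a2, a3, a4) = (3, 8, 8, 8) satisfies everything: constraint 3: a3 + a1 = 11; constraint 5: a1 + a3 = 11; constraint 6: a2 - a1 = 5, and the others follow.

Satisfiable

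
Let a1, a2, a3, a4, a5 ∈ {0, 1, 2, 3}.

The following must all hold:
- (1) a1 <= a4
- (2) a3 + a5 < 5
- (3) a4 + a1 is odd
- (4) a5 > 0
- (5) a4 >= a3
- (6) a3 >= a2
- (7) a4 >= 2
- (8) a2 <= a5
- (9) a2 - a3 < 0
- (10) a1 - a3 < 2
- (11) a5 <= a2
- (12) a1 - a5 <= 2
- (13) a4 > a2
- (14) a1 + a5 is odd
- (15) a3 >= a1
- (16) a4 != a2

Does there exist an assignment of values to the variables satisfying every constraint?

Try a1 = 2, a2 = 1, a3 = 3, a4 = 3, a5 = 1.
Check constraint 2: a3 + a5 = 4; constraint 9: a2 - a3 = -2; constraint 10: a1 - a3 = -1. The remaining constraints are straightforward to verify.

Satisfiable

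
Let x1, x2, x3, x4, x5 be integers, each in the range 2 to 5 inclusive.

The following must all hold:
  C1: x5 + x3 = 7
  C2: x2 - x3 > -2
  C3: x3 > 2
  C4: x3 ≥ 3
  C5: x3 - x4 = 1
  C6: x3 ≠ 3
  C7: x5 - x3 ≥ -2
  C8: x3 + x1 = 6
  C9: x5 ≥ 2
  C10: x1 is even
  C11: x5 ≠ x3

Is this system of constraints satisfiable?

Satisfiable

Try x1 = 2, x2 = 4, x3 = 4, x4 = 3, x5 = 3.
Check constraint 1: x5 + x3 = 7; constraint 2: x2 - x3 = 0. The remaining constraints are straightforward to verify.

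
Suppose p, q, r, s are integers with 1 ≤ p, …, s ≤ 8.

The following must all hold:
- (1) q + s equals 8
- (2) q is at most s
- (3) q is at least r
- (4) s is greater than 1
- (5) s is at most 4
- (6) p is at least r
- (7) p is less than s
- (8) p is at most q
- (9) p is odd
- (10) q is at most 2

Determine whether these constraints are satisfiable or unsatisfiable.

From constraint 10: q ≤ 2. From constraint 5: s ≤ 4. Hence q + s ≤ 6. But constraint 1 requires q + s = 8, and 8 > 6. Contradiction.

Unsatisfiable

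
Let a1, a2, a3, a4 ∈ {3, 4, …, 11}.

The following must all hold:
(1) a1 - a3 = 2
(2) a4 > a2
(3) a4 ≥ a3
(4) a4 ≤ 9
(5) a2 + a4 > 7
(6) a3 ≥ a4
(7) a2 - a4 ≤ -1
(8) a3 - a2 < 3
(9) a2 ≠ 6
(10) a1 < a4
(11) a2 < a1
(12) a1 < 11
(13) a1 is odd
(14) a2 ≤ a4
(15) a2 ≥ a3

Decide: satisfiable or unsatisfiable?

Constraints 6, 10, 11, and 15 give a3 ≤ a2, a2 < a1, a1 < a4, a4 ≤ a3. Chaining: a3 ≤ a2 < a1 < a4 ≤ a3, which forces a3 < a3 — impossible.

Unsatisfiable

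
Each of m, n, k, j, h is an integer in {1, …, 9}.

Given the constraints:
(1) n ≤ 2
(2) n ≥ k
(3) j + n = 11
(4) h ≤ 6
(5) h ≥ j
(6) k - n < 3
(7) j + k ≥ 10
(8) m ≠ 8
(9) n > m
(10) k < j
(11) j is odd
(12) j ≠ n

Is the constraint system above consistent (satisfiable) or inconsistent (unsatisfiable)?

From constraints 4 and 5: j ≤ h ≤ 6. From constraints 1 and 2: k ≤ n ≤ 2. Hence j + k ≤ 8. But constraint 7 requires j + k ≥ 10, and 10 > 8. Contradiction.

Unsatisfiable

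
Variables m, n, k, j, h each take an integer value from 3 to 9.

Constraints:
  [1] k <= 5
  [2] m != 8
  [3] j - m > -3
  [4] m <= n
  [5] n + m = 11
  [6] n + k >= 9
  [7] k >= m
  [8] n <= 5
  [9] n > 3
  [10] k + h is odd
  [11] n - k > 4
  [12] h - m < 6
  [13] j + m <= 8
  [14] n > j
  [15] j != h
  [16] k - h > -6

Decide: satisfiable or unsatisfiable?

From constraint 8: n ≤ 5. From constraints 1 and 7: m ≤ k ≤ 5. Hence n + m ≤ 10. But constraint 5 requires n + m = 11, and 11 > 10. Contradiction.

Unsatisfiable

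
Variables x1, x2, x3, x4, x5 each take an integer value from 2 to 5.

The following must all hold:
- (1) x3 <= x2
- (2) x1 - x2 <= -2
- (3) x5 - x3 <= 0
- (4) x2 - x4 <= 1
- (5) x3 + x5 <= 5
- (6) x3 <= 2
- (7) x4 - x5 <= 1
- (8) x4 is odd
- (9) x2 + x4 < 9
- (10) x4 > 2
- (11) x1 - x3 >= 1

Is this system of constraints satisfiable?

Unsatisfiable

Constraints 2, 3, 4, 7, and 11 give x5 − x4 ≥ -1, x4 − x2 ≥ -1, x2 − x1 ≥ 2, x1 − x3 ≥ 1, x3 − x5 ≥ 0.
Adding all 5 inequalities: the left sides telescope to 0, and the right sides sum to (-1) + (-1) + 2 + 1 + 0 = 1. So 0 ≥ 1, which is false.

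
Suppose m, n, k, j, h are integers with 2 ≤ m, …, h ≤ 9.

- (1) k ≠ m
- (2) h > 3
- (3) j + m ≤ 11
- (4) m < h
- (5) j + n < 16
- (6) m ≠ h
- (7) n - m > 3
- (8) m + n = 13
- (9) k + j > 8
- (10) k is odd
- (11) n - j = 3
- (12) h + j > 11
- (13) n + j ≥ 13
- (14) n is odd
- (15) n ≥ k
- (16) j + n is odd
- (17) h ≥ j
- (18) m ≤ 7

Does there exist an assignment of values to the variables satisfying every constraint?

Satisfiable

Take m = 4, n = 9, k = 5, j = 6, h = 7. Then constraint 3: j + m = 10; constraint 5: j + n = 15, and every other listed constraint is also met.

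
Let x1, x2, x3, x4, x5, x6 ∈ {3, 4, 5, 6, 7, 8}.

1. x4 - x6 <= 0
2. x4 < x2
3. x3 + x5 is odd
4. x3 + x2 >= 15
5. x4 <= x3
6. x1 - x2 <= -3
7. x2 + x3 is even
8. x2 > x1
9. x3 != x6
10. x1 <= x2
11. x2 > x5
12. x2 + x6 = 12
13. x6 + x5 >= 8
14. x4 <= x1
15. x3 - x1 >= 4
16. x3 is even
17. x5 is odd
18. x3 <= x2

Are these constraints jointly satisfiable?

Satisfiable

Take x1 = 4, x2 = 8, x3 = 8, x4 = 3, x5 = 7, x6 = 4. Then constraint 1: x4 - x6 = -1; constraint 4: x3 + x2 = 16; constraint 6: x1 - x2 = -4, and every other listed constraint is also met.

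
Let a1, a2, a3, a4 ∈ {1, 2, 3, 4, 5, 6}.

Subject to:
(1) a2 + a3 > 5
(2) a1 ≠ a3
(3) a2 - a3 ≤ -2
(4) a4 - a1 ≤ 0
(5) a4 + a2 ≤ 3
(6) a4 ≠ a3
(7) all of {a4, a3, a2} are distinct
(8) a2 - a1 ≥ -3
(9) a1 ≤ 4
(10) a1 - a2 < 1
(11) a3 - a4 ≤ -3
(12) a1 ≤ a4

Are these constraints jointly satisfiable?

Unsatisfiable

Constraints 3, 4, 8, and 11 give a4 − a3 ≥ 3, a3 − a2 ≥ 2, a2 − a1 ≥ -3, a1 − a4 ≥ 0.
Adding all 4 inequalities: the left sides telescope to 0, and the right sides sum to 3 + 2 + (-3) + 0 = 2. So 0 ≥ 2, which is false.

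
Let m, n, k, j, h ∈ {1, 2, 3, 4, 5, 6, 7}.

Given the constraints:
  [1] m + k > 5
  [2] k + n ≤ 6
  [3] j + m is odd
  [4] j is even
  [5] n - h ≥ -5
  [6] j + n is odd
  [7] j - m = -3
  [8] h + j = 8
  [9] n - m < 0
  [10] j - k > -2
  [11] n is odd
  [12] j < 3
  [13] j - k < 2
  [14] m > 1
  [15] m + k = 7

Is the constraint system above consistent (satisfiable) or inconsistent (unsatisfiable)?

The assignment m = 5, n = 3, k = 2, j = 2, h = 6 works:
  constraint 1 holds since m + k = 7.
  constraint 2 holds since k + n = 5.
  constraint 5 holds since n - h = -3.
The rest check out directly.

Satisfiable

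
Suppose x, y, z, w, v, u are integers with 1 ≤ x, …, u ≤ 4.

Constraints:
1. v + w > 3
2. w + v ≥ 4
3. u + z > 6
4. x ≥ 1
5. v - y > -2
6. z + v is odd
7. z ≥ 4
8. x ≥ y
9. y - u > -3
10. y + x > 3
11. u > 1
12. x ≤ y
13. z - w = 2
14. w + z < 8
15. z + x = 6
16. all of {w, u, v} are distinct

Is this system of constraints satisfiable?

Try x = 2, y = 2, z = 4, w = 2, v = 3, u = 4.
Check constraint 1: v + w = 5; constraint 2: w + v = 5; constraint 3: u + z = 8. The remaining constraints are straightforward to verify.

Satisfiable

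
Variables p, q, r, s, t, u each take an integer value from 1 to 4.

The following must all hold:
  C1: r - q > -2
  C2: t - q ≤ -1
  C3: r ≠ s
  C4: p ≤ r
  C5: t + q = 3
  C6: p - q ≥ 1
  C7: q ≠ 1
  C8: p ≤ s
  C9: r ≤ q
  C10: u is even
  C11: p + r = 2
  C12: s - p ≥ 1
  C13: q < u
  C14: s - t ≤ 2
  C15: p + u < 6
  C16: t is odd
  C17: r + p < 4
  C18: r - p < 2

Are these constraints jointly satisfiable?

Unsatisfiable

Constraints 2, 6, 12, and 14 give p − q ≥ 1, q − t ≥ 1, t − s ≥ -2, s − p ≥ 1.
Adding all 4 inequalities: the left sides telescope to 0, and the right sides sum to 1 + 1 + (-2) + 1 = 1. So 0 ≥ 1, which is false.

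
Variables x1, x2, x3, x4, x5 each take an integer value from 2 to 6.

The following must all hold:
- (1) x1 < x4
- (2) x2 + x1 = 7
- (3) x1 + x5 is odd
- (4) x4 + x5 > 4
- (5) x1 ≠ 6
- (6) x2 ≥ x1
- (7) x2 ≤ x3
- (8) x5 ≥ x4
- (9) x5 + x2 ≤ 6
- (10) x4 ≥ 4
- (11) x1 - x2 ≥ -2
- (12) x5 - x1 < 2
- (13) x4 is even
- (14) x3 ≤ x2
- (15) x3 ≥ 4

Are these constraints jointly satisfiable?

Unsatisfiable

From constraints 8 and 10: x5 ≥ x4 ≥ 4. From constraints 14 and 15: x2 ≥ x3 ≥ 4. Hence x5 + x2 ≥ 8. But constraint 9 requires x5 + x2 ≤ 6, and 6 < 8. Contradiction.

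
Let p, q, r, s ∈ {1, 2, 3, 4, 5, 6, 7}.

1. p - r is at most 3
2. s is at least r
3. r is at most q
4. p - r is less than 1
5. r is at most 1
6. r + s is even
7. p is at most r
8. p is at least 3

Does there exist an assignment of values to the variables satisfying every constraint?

Unsatisfiable

From constraint 8: p ≥ 3. From constraints 5 and 7: p ≤ r and r ≤ 1, so p ≤ 1. But 1 < 3, so no value of p works.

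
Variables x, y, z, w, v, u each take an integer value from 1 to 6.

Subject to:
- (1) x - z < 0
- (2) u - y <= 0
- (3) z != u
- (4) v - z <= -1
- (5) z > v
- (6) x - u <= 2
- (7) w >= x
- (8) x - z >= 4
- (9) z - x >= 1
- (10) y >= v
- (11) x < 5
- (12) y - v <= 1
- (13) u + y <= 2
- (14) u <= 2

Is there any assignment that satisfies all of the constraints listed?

Unsatisfiable

Constraints 2, 4, 6, 8, and 12 give u − x ≥ -2, x − z ≥ 4, z − v ≥ 1, v − y ≥ -1, y − u ≥ 0.
Adding all 5 inequalities: the left sides telescope to 0, and the right sides sum to (-2) + 4 + 1 + (-1) + 0 = 2. So 0 ≥ 2, which is false.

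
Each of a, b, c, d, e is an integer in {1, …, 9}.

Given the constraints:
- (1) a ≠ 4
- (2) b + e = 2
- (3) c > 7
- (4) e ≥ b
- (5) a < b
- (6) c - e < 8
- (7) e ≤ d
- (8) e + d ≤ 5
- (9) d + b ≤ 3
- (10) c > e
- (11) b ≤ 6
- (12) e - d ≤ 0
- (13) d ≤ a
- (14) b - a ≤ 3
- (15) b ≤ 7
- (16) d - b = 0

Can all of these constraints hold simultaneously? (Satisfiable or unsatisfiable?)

Unsatisfiable

Constraints 4, 5, 12, and 13 give d ≤ a, a < b, b ≤ e, e ≤ d. Chaining: d ≤ a < b ≤ e ≤ d, which forces d < d — impossible.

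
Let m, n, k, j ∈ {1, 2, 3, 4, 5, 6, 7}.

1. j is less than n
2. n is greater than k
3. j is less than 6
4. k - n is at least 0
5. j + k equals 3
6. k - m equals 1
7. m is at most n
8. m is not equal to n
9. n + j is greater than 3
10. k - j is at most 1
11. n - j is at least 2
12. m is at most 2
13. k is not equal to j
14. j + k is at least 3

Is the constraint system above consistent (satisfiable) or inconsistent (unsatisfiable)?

Constraints 4, 10, and 11 give k − n ≥ 0, n − j ≥ 2, j − k ≥ -1.
Adding all 3 inequalities: the left sides telescope to 0, and the right sides sum to 0 + 2 + (-1) = 1. So 0 ≥ 1, which is false.

Unsatisfiable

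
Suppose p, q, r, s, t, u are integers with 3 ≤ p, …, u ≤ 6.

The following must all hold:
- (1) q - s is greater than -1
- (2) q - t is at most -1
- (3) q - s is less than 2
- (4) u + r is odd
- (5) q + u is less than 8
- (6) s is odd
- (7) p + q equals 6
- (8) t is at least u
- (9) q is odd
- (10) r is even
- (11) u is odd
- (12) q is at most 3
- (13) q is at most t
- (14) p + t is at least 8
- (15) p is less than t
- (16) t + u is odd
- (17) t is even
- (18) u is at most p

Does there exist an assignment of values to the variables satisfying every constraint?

Satisfiable

The assignment p = 3, q = 3, r = 6, s = 3, t = 6, u = 3 works:
  constraint 1 holds since q - s = 0.
  constraint 2 holds since q - t = -3.
  constraint 3 holds since q - s = 0.
The rest check out directly.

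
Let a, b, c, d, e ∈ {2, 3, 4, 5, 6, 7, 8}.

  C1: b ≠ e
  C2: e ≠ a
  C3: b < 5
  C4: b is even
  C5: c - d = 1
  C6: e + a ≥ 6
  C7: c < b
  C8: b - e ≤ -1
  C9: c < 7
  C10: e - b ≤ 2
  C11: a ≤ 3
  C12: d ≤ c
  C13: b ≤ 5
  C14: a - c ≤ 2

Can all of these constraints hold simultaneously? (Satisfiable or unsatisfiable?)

Setting (a, b, c, d, e) = (2, 4, 3, 2, 5) satisfies everything: constraint 5: c - d = 1; constraint 6: e + a = 7, and the others follow.

Satisfiable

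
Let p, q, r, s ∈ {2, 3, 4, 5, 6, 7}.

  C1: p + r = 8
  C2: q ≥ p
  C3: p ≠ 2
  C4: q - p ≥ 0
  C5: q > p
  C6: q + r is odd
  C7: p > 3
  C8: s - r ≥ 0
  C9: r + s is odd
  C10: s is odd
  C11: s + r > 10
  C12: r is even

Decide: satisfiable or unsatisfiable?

Satisfiable

Try p = 4, q = 5, r = 4, s = 7.
Check constraint 1: p + r = 8; constraint 4: q - p = 1. The remaining constraints are straightforward to verify.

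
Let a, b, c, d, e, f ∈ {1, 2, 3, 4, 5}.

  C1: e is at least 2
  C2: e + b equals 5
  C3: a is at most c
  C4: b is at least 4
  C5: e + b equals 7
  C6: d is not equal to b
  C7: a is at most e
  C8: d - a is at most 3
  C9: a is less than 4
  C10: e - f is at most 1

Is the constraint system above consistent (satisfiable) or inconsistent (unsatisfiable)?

From constraint 1: e ≥ 2. From constraint 4: b ≥ 4. Hence e + b ≥ 6. But constraint 2 requires e + b = 5, and 5 < 6. Contradiction.

Unsatisfiable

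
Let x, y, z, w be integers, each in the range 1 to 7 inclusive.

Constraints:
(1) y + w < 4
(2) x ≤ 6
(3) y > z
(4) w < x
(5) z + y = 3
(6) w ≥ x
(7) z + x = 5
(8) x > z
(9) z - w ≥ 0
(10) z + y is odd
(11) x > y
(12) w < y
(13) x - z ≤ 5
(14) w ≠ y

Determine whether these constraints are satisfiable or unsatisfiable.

Unsatisfiable

Constraints 3, 6, 9, and 11 give w ≤ z, z < y, y < x, x ≤ w. Chaining: w ≤ z < y < x ≤ w, which forces w < w — impossible.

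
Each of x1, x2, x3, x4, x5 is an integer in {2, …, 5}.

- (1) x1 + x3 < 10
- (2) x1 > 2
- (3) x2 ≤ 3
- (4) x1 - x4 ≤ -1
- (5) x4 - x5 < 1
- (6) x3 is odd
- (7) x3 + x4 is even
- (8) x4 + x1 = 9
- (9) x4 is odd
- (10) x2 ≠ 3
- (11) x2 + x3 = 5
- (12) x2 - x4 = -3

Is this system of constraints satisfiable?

Satisfiable

One satisfying assignment is x1 = 4, x2 = 2, x3 = 3, x4 = 5, x5 = 5.
For the less obvious constraints — constraint 1: x1 + x3 = 7; constraint 4: x1 - x4 = -1; constraint 5: x4 - x5 = 0 — and the others hold by inspection.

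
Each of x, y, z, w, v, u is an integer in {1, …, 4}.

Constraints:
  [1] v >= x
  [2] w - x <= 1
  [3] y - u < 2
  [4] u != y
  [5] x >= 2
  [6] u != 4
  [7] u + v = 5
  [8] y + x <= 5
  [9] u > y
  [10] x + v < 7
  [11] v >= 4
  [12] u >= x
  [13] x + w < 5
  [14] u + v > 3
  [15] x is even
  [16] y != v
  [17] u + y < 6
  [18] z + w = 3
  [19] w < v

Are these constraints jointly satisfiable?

From constraints 5 and 12: u ≥ x ≥ 2. From constraint 11: v ≥ 4. Hence u + v ≥ 6. But constraint 7 requires u + v = 5, and 5 < 6. Contradiction.

Unsatisfiable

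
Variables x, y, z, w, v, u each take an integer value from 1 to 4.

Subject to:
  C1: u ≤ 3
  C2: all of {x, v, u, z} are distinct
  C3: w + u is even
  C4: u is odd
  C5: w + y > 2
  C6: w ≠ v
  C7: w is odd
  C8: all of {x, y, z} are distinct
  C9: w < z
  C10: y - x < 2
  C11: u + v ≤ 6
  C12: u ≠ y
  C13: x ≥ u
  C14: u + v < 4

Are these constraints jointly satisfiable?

One satisfying assignment is x = 3, y = 2, z = 4, w = 3, v = 2, u = 1.
For the less obvious constraints — constraint 5: w + y = 5; constraint 10: y - x = -1; constraint 11: u + v = 3 — and the others hold by inspection.

Satisfiable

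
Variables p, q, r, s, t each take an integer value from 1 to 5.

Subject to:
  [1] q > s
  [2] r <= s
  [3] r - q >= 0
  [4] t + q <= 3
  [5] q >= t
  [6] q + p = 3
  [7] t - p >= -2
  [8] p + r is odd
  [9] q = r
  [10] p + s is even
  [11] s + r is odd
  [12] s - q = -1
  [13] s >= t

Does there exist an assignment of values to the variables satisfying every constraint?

Constraints 1, 2, and 3 give q ≤ r, r ≤ s, s < q. Chaining: q ≤ r ≤ s < q, which forces q < q — impossible.

Unsatisfiable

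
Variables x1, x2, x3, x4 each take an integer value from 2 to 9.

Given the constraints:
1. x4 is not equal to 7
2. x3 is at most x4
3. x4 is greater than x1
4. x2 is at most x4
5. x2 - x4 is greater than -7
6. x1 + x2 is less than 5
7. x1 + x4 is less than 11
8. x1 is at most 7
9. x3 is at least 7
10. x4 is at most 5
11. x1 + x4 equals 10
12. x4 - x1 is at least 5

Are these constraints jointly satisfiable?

From constraint 9: x3 ≥ 7. From constraints 2 and 10: x3 ≤ x4 and x4 ≤ 5, so x3 ≤ 5. But 5 < 7, so no value of x3 works.

Unsatisfiable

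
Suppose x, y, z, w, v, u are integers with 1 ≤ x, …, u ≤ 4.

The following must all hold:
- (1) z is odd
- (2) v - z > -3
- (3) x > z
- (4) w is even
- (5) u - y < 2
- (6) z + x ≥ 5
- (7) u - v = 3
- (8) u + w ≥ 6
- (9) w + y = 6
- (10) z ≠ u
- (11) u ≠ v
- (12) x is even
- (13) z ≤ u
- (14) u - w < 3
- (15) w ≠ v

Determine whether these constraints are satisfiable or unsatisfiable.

One satisfying assignment is x = 4, y = 4, z = 1, w = 2, v = 1, u = 4.
For the less obvious constraints — constraint 2: v - z = 0; constraint 5: u - y = 0 — and the others hold by inspection.

Satisfiable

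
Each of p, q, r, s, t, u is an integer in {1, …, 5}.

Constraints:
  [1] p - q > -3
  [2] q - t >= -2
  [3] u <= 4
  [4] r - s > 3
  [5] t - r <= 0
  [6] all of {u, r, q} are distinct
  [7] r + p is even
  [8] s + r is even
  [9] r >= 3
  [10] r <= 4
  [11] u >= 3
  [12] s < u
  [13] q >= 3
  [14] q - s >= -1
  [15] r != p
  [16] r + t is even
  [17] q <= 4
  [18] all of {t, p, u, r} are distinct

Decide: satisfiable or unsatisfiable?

Constraints 3, 9, 10, 11, 13, and 17 confine each of u, r, q to the 2 values {3, 4}.
Constraint 6 requires all 3 of them to be distinct, but only 2 values are available — impossible by the pigeonhole principle.

Unsatisfiable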